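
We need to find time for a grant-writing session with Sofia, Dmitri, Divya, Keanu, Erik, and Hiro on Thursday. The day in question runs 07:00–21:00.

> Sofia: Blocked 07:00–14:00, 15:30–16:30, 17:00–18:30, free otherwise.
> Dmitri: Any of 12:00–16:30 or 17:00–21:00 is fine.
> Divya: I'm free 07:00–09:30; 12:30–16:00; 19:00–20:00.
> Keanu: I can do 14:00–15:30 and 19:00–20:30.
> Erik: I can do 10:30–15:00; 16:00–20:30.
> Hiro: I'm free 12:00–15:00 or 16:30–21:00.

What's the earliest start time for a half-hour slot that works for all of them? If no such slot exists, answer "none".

Sofia free: 14:00-15:30, 16:30-17:00, 18:30-21:00 (invert busy blocks within the working day).
Dmitri free: 12:00-16:30, 17:00-21:00.
Divya free: 07:00-09:30, 12:30-16:00, 19:00-20:00.
Keanu free: 14:00-15:30, 19:00-20:30.
Erik free: 10:30-15:00, 16:00-20:30.
Hiro free: 12:00-15:00, 16:30-21:00.
Sofia ∩ Dmitri: 14:00-15:30, 18:30-21:00.
Sofia ∩ Dmitri ∩ Divya: 14:00-15:30, 19:00-20:00.
Sofia ∩ Dmitri ∩ Divya ∩ Keanu: 14:00-15:30, 19:00-20:00.
Sofia ∩ Dmitri ∩ Divya ∩ Keanu ∩ Erik: 14:00-15:00, 19:00-20:00.
Sofia ∩ Dmitri ∩ Divya ∩ Keanu ∩ Erik ∩ Hiro: 14:00-15:00, 19:00-20:00.
The first common window of at least 30 minutes is 14:00-15:00, so the earliest start is 14:00.

14:00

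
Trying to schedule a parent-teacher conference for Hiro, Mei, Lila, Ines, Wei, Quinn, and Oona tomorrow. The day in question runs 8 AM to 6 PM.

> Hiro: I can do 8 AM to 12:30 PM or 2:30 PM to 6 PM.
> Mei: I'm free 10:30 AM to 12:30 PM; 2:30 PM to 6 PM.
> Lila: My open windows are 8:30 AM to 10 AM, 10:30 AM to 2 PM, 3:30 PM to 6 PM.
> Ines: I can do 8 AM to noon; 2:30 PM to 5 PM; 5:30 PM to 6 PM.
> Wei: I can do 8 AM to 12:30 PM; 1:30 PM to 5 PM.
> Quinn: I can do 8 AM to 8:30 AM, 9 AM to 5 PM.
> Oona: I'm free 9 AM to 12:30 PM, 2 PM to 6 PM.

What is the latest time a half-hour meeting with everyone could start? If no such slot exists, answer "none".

16:30

Hiro ∩ Mei: 10:30-12:30, 14:30-18:00.
Hiro ∩ Mei ∩ Lila: 10:30-12:30, 15:30-18:00.
Hiro ∩ Mei ∩ Lila ∩ Ines: 10:30-12:00, 15:30-17:00, 17:30-18:00.
Hiro ∩ Mei ∩ Lila ∩ Ines ∩ Wei: 10:30-12:00, 15:30-17:00.
Hiro ∩ Mei ∩ Lila ∩ Ines ∩ Wei ∩ Quinn: 10:30-12:00, 15:30-17:00.
Hiro ∩ Mei ∩ Lila ∩ Ines ∩ Wei ∩ Quinn ∩ Oona: 10:30-12:00, 15:30-17:00.
So the common availability across everyone is 10:30-12:00, 15:30-17:00.
The last common window of at least 30 minutes is 15:30-17:00; a 30-minute meeting can start as late as 16:30 and still end by 17:00.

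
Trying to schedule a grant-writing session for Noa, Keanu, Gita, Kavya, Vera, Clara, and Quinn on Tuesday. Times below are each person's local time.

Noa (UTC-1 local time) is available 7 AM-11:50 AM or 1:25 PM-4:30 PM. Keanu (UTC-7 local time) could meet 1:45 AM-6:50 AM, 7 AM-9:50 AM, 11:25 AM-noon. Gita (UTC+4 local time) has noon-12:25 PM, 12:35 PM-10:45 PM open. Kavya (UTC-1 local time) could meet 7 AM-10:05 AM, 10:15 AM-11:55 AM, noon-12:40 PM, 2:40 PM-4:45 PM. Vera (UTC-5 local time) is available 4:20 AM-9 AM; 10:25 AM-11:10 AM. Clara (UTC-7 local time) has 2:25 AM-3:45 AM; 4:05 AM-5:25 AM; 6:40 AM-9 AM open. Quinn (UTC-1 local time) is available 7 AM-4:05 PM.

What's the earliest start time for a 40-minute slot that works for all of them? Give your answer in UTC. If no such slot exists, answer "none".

Noa in UTC: 08:00-12:50, 14:25-17:30 (add 1h to convert from UTC-1).
Keanu in UTC: 08:45-13:50, 14:00-16:50, 18:25-19:00 (add 7h to convert from UTC-7).
Gita in UTC: 08:00-08:25, 08:35-18:45 (subtract 4h to convert from UTC+4).
Kavya in UTC: 08:00-11:05, 11:15-12:55, 13:00-13:40, 15:40-17:45 (add 1h to convert from UTC-1).
Vera in UTC: 09:20-14:00, 15:25-16:10 (add 5h to convert from UTC-5).
Clara in UTC: 09:25-10:45, 11:05-12:25, 13:40-16:00 (add 7h to convert from UTC-7).
Quinn in UTC: 08:00-17:05 (add 1h to convert from UTC-1).
Noa ∩ Keanu: 08:45-12:50, 14:25-16:50.
Noa ∩ Keanu ∩ Gita: 08:45-12:50, 14:25-16:50.
Noa ∩ Keanu ∩ Gita ∩ Kavya: 08:45-11:05, 11:15-12:50, 15:40-16:50.
Noa ∩ Keanu ∩ Gita ∩ Kavya ∩ Vera: 09:20-11:05, 11:15-12:50, 15:40-16:10.
Noa ∩ Keanu ∩ Gita ∩ Kavya ∩ Vera ∩ Clara: 09:25-10:45, 11:15-12:25, 15:40-16:00.
Noa ∩ Keanu ∩ Gita ∩ Kavya ∩ Vera ∩ Clara ∩ Quinn: 09:25-10:45, 11:15-12:25, 15:40-16:00.
So the common availability across everyone is 09:25-10:45, 11:15-12:25, 15:40-16:00.
The first common window of at least 40 minutes is 09:25-10:45, so the earliest start is 09:25.

09:25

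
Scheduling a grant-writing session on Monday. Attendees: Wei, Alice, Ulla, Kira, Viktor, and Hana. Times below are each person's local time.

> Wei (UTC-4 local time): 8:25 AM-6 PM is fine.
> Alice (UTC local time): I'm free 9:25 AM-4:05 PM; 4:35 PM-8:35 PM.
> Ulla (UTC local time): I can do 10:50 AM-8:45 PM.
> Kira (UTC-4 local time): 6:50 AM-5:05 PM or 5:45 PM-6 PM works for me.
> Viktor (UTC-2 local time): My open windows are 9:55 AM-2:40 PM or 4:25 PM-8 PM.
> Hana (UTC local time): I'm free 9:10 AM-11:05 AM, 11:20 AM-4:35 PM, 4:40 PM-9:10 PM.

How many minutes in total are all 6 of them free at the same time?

350

Wei in UTC: 12:25-22:00 (add 4h to convert from UTC-4).
Alice in UTC: 09:25-16:05, 16:35-20:35.
Ulla in UTC: 10:50-20:45.
Kira in UTC: 10:50-21:05, 21:45-22:00 (add 4h to convert from UTC-4).
Viktor in UTC: 11:55-16:40, 18:25-22:00 (add 2h to convert from UTC-2).
Hana in UTC: 09:10-11:05, 11:20-16:35, 16:40-21:10.
Wei ∩ Alice: 12:25-16:05, 16:35-20:35.
Wei ∩ Alice ∩ Ulla: 12:25-16:05, 16:35-20:35.
Wei ∩ Alice ∩ Ulla ∩ Kira: 12:25-16:05, 16:35-20:35.
Wei ∩ Alice ∩ Ulla ∩ Kira ∩ Viktor: 12:25-16:05, 16:35-16:40, 18:25-20:35.
Wei ∩ Alice ∩ Ulla ∩ Kira ∩ Viktor ∩ Hana: 12:25-16:05, 18:25-20:35.
Summing the common windows: 220 + 130 = 350 minutes.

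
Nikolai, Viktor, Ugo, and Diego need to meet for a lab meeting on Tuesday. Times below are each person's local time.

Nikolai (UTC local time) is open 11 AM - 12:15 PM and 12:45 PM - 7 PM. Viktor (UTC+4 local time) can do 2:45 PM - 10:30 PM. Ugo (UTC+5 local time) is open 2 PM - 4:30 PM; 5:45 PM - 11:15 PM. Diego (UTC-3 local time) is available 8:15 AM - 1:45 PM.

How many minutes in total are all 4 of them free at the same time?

Nikolai in UTC: 11:00-12:15, 12:45-19:00.
Viktor in UTC: 10:45-18:30 (subtract 4h to convert from UTC+4).
Ugo in UTC: 09:00-11:30, 12:45-18:15 (subtract 5h to convert from UTC+5).
Diego in UTC: 11:15-16:45 (add 3h to convert from UTC-3).
Nikolai ∩ Viktor: 11:00-12:15, 12:45-18:30.
Nikolai ∩ Viktor ∩ Ugo: 11:00-11:30, 12:45-18:15.
Nikolai ∩ Viktor ∩ Ugo ∩ Diego: 11:15-11:30, 12:45-16:45.
Summing the common windows: 15 + 240 = 255 minutes.

255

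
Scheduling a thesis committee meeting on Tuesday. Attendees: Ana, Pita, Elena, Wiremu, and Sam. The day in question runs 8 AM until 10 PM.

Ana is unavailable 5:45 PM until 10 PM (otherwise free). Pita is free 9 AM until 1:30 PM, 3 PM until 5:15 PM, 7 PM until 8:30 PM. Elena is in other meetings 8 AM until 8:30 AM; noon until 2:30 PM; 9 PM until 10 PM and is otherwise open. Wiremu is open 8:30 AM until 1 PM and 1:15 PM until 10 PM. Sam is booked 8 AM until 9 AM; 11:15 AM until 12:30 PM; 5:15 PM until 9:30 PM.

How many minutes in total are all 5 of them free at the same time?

270

Ana free: 08:00-17:45 (invert busy blocks within the working day).
Pita free: 09:00-13:30, 15:00-17:15, 19:00-20:30.
Elena free: 08:30-12:00, 14:30-21:00 (invert busy blocks within the working day).
Wiremu free: 08:30-13:00, 13:15-22:00.
Sam free: 09:00-11:15, 12:30-17:15, 21:30-22:00 (invert busy blocks within the working day).
Ana ∩ Pita: 09:00-13:30, 15:00-17:15.
Ana ∩ Pita ∩ Elena: 09:00-12:00, 15:00-17:15.
Ana ∩ Pita ∩ Elena ∩ Wiremu: 09:00-12:00, 15:00-17:15.
Ana ∩ Pita ∩ Elena ∩ Wiremu ∩ Sam: 09:00-11:15, 15:00-17:15.
Summing the common windows: 135 + 135 = 270 minutes.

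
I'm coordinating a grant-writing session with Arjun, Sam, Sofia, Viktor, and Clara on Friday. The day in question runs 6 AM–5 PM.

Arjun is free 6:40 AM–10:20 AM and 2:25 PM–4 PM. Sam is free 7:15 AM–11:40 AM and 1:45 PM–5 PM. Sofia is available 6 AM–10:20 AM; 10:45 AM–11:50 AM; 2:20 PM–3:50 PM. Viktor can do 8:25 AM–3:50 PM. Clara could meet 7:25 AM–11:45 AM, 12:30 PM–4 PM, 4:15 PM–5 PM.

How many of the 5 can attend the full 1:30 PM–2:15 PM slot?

Viktor and Clara can make the full 13:30-14:15 slot — that's 2.

2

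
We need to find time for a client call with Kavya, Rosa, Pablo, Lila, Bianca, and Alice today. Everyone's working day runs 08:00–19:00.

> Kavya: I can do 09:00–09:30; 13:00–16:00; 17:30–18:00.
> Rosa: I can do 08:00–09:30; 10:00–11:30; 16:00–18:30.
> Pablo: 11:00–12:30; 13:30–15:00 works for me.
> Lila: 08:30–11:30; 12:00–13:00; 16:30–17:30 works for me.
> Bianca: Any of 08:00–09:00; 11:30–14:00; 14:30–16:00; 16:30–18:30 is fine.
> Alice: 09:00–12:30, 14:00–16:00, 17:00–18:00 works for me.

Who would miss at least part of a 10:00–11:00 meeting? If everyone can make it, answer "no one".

Kavya: not fully free for 10:00-11:00. Rosa: free for 10:00-11:00. Pablo: not fully free for 10:00-11:00. Lila: free for 10:00-11:00. Bianca: not fully free for 10:00-11:00. Alice: free for 10:00-11:00.

Bianca, Kavya, Pablo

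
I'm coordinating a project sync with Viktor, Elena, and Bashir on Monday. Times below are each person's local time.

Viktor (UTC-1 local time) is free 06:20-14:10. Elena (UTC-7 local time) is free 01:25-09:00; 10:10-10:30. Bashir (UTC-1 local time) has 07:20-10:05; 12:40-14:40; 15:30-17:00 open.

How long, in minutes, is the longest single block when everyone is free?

Viktor in UTC: 07:20-15:10 (add 1h to convert from UTC-1).
Elena in UTC: 08:25-16:00, 17:10-17:30 (add 7h to convert from UTC-7).
Bashir in UTC: 08:20-11:05, 13:40-15:40, 16:30-18:00 (add 1h to convert from UTC-1).
Viktor ∩ Elena: 08:25-15:10.
Viktor ∩ Elena ∩ Bashir: 08:25-11:05, 13:40-15:10.
So the common availability across everyone is 08:25-11:05, 13:40-15:10.
The longest is 08:25-11:05 at 160 minutes.

160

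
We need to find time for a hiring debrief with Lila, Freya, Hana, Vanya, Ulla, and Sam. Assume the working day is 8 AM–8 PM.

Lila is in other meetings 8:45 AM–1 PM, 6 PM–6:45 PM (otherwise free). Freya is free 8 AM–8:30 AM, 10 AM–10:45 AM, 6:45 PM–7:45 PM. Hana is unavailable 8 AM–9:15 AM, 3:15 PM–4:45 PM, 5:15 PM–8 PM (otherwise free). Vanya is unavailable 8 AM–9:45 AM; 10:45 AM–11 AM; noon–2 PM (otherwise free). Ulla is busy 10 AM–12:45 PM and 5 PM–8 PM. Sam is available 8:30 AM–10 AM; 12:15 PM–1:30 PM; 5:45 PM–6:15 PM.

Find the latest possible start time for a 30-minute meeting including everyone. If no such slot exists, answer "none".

Lila free: 08:00-08:45, 13:00-18:00, 18:45-20:00 (invert busy blocks within the working day).
Freya free: 08:00-08:30, 10:00-10:45, 18:45-19:45.
Hana free: 09:15-15:15, 16:45-17:15 (invert busy blocks within the working day).
Vanya free: 09:45-10:45, 11:00-12:00, 14:00-20:00 (invert busy blocks within the working day).
Ulla free: 08:00-10:00, 12:45-17:00 (invert busy blocks within the working day).
Sam free: 08:30-10:00, 12:15-13:30, 17:45-18:15.
Lila ∩ Freya: 08:00-08:30, 18:45-19:45.
Lila ∩ Freya ∩ Hana: ∅.
Lila ∩ Freya ∩ Hana ∩ Vanya: ∅.
Lila ∩ Freya ∩ Hana ∩ Vanya ∩ Ulla: ∅.
Lila ∩ Freya ∩ Hana ∩ Vanya ∩ Ulla ∩ Sam: ∅.
There is no time when everyone is free.
No common window is at least 30 minutes long.

none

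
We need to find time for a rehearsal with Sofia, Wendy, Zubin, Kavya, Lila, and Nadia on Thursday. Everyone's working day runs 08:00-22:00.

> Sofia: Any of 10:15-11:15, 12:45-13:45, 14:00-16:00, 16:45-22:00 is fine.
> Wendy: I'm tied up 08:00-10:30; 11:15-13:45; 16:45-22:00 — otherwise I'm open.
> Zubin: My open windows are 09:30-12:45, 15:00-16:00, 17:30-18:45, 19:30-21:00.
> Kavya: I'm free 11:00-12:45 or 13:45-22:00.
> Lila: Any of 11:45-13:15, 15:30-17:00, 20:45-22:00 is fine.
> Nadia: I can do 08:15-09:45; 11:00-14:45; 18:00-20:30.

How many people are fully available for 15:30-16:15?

3

Sofia free: 10:15-11:15, 12:45-13:45, 14:00-16:00, 16:45-22:00.
Wendy free: 10:30-11:15, 13:45-16:45 (invert busy blocks within the working day).
Zubin free: 09:30-12:45, 15:00-16:00, 17:30-18:45, 19:30-21:00.
Kavya free: 11:00-12:45, 13:45-22:00.
Lila free: 11:45-13:15, 15:30-17:00, 20:45-22:00.
Nadia free: 08:15-09:45, 11:00-14:45, 18:00-20:30.
Wendy, Kavya, and Lila can make the full 15:30-16:15 slot — that's 3.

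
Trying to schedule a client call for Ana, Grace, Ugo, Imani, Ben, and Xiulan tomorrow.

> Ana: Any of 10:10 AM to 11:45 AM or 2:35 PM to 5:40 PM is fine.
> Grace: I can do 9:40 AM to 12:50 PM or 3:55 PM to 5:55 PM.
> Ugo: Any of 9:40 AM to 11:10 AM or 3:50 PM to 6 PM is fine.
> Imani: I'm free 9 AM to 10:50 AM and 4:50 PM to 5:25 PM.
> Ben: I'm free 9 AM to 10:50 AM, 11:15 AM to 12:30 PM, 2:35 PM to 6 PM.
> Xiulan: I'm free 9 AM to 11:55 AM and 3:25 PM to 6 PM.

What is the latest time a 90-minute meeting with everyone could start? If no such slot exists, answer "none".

Ana ∩ Grace: 10:10-11:45, 15:55-17:40.
Ana ∩ Grace ∩ Ugo: 10:10-11:10, 15:55-17:40.
Ana ∩ Grace ∩ Ugo ∩ Imani: 10:10-10:50, 16:50-17:25.
Ana ∩ Grace ∩ Ugo ∩ Imani ∩ Ben: 10:10-10:50, 16:50-17:25.
Ana ∩ Grace ∩ Ugo ∩ Imani ∩ Ben ∩ Xiulan: 10:10-10:50, 16:50-17:25.
No common window is at least 90 minutes long.

none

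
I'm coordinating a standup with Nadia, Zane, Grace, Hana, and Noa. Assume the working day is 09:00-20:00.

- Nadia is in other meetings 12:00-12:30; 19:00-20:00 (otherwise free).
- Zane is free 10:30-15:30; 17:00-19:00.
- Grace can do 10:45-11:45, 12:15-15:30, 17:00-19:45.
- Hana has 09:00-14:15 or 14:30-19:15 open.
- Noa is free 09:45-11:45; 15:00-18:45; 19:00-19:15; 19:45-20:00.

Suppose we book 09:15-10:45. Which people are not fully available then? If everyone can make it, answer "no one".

Grace, Noa, Zane

Nadia free: 09:00-12:00, 12:30-19:00 (invert busy blocks within the working day).
Zane free: 10:30-15:30, 17:00-19:00.
Grace free: 10:45-11:45, 12:15-15:30, 17:00-19:45.
Hana free: 09:00-14:15, 14:30-19:15.
Noa free: 09:45-11:45, 15:00-18:45, 19:00-19:15, 19:45-20:00.
Nadia: free for 09:15-10:45. Zane: not fully free for 09:15-10:45. Grace: not fully free for 09:15-10:45. Hana: free for 09:15-10:45. Noa: not fully free for 09:15-10:45.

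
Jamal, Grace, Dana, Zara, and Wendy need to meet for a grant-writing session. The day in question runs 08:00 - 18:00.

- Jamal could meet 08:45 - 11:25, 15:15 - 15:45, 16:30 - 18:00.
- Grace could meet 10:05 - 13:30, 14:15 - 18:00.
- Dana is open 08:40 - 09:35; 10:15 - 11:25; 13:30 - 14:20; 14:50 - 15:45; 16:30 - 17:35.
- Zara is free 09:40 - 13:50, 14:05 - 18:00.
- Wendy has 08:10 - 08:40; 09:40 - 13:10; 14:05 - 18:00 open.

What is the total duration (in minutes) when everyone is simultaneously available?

165

Jamal ∩ Grace: 10:05-11:25, 15:15-15:45, 16:30-18:00.
Jamal ∩ Grace ∩ Dana: 10:15-11:25, 15:15-15:45, 16:30-17:35.
Jamal ∩ Grace ∩ Dana ∩ Zara: 10:15-11:25, 15:15-15:45, 16:30-17:35.
Jamal ∩ Grace ∩ Dana ∩ Zara ∩ Wendy: 10:15-11:25, 15:15-15:45, 16:30-17:35.
Summing the common windows: 70 + 30 + 65 = 165 minutes.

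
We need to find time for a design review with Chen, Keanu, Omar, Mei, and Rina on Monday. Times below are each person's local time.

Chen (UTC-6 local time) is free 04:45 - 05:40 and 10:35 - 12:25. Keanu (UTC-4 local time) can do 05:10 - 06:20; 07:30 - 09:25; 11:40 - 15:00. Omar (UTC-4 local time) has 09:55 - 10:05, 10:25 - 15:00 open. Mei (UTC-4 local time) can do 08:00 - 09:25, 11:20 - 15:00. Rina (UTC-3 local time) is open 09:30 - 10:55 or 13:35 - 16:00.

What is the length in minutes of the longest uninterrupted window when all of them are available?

110

Chen in UTC: 10:45-11:40, 16:35-18:25 (add 6h to convert from UTC-6).
Keanu in UTC: 09:10-10:20, 11:30-13:25, 15:40-19:00 (add 4h to convert from UTC-4).
Omar in UTC: 13:55-14:05, 14:25-19:00 (add 4h to convert from UTC-4).
Mei in UTC: 12:00-13:25, 15:20-19:00 (add 4h to convert from UTC-4).
Rina in UTC: 12:30-13:55, 16:35-19:00 (add 3h to convert from UTC-3).
Chen ∩ Keanu: 11:30-11:40, 16:35-18:25.
Chen ∩ Keanu ∩ Omar: 16:35-18:25.
Chen ∩ Keanu ∩ Omar ∩ Mei: 16:35-18:25.
Chen ∩ Keanu ∩ Omar ∩ Mei ∩ Rina: 16:35-18:25.
The longest is 16:35-18:25 at 110 minutes.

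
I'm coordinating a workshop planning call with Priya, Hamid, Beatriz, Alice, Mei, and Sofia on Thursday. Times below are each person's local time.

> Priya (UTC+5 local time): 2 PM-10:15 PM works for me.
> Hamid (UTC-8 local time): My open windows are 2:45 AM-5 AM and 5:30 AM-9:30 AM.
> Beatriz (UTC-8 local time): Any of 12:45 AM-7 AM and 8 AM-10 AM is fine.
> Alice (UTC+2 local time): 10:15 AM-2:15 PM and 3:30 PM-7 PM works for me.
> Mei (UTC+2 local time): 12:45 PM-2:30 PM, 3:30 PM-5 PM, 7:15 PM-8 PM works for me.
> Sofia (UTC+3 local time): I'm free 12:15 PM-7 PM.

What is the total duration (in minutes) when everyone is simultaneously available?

180

Priya in UTC: 09:00-17:15 (subtract 5h to convert from UTC+5).
Hamid in UTC: 10:45-13:00, 13:30-17:30 (add 8h to convert from UTC-8).
Beatriz in UTC: 08:45-15:00, 16:00-18:00 (add 8h to convert from UTC-8).
Alice in UTC: 08:15-12:15, 13:30-17:00 (subtract 2h to convert from UTC+2).
Mei in UTC: 10:45-12:30, 13:30-15:00, 17:15-18:00 (subtract 2h to convert from UTC+2).
Sofia in UTC: 09:15-16:00 (subtract 3h to convert from UTC+3).
Priya ∩ Hamid: 10:45-13:00, 13:30-17:15.
Priya ∩ Hamid ∩ Beatriz: 10:45-13:00, 13:30-15:00, 16:00-17:15.
Priya ∩ Hamid ∩ Beatriz ∩ Alice: 10:45-12:15, 13:30-15:00, 16:00-17:00.
Priya ∩ Hamid ∩ Beatriz ∩ Alice ∩ Mei: 10:45-12:15, 13:30-15:00.
Priya ∩ Hamid ∩ Beatriz ∩ Alice ∩ Mei ∩ Sofia: 10:45-12:15, 13:30-15:00.
Summing the common windows: 90 + 90 = 180 minutes.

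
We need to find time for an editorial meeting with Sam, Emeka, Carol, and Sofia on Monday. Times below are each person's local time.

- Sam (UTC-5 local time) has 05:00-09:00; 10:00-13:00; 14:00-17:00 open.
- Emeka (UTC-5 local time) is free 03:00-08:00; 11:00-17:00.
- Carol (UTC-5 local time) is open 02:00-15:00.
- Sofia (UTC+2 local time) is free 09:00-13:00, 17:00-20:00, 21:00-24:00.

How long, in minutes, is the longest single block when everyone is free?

Sam in UTC: 10:00-14:00, 15:00-18:00, 19:00-22:00 (add 5h to convert from UTC-5).
Emeka in UTC: 08:00-13:00, 16:00-22:00 (add 5h to convert from UTC-5).
Carol in UTC: 07:00-20:00 (add 5h to convert from UTC-5).
Sofia in UTC: 07:00-11:00, 15:00-18:00, 19:00-22:00 (subtract 2h to convert from UTC+2).
Sam ∩ Emeka: 10:00-13:00, 16:00-18:00, 19:00-22:00.
Sam ∩ Emeka ∩ Carol: 10:00-13:00, 16:00-18:00, 19:00-20:00.
Sam ∩ Emeka ∩ Carol ∩ Sofia: 10:00-11:00, 16:00-18:00, 19:00-20:00.
Those are the intersection windows.
The longest is 16:00-18:00 at 120 minutes.

120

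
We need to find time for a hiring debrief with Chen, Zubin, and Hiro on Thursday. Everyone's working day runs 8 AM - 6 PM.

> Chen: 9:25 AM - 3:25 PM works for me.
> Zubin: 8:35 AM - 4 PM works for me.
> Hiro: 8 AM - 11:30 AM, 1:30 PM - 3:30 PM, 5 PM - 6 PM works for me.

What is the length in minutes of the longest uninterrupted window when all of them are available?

125

Chen ∩ Zubin: 09:25-15:25.
Chen ∩ Zubin ∩ Hiro: 09:25-11:30, 13:30-15:25.
The longest is 09:25-11:30 at 125 minutes.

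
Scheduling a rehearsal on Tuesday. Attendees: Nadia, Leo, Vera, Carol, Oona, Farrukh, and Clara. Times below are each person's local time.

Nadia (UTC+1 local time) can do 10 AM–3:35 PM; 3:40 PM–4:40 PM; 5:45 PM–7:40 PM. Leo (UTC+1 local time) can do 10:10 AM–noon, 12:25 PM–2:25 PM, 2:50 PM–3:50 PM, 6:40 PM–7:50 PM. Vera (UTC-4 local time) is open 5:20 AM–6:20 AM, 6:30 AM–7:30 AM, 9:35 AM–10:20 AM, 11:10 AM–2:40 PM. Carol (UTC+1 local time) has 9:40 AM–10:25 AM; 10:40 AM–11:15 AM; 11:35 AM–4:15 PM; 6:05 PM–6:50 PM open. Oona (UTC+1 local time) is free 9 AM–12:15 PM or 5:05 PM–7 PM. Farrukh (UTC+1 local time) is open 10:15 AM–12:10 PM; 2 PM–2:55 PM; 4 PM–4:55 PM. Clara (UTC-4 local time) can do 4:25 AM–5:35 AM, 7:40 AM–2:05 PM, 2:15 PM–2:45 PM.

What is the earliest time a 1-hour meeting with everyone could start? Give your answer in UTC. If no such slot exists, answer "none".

none

Nadia in UTC: 09:00-14:35, 14:40-15:40, 16:45-18:40 (subtract 1h to convert from UTC+1).
Leo in UTC: 09:10-11:00, 11:25-13:25, 13:50-14:50, 17:40-18:50 (subtract 1h to convert from UTC+1).
Vera in UTC: 09:20-10:20, 10:30-11:30, 13:35-14:20, 15:10-18:40 (add 4h to convert from UTC-4).
Carol in UTC: 08:40-09:25, 09:40-10:15, 10:35-15:15, 17:05-17:50 (subtract 1h to convert from UTC+1).
Oona in UTC: 08:00-11:15, 16:05-18:00 (subtract 1h to convert from UTC+1).
Farrukh in UTC: 09:15-11:10, 13:00-13:55, 15:00-15:55 (subtract 1h to convert from UTC+1).
Clara in UTC: 08:25-09:35, 11:40-18:05, 18:15-18:45 (add 4h to convert from UTC-4).
Nadia ∩ Leo: 09:10-11:00, 11:25-13:25, 13:50-14:35, 14:40-14:50, 17:40-18:40.
Nadia ∩ Leo ∩ Vera: 09:20-10:20, 10:30-11:00, 11:25-11:30, 13:50-14:20, 17:40-18:40.
Nadia ∩ Leo ∩ Vera ∩ Carol: 09:20-09:25, 09:40-10:15, 10:35-11:00, 11:25-11:30, 13:50-14:20, 17:40-17:50.
Nadia ∩ Leo ∩ Vera ∩ Carol ∩ Oona: 09:20-09:25, 09:40-10:15, 10:35-11:00, 17:40-17:50.
Nadia ∩ Leo ∩ Vera ∩ Carol ∩ Oona ∩ Farrukh: 09:20-09:25, 09:40-10:15, 10:35-11:00.
Nadia ∩ Leo ∩ Vera ∩ Carol ∩ Oona ∩ Farrukh ∩ Clara: 09:20-09:25.
So the common availability across everyone is 09:20-09:25.
No common window is at least 60 minutes long.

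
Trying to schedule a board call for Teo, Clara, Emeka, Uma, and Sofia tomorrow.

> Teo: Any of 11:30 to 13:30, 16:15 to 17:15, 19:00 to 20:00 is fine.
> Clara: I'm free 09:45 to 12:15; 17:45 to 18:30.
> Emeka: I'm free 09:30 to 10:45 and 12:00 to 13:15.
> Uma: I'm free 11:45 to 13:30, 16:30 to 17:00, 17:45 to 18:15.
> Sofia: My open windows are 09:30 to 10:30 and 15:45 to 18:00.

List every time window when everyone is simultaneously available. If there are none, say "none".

none

Teo ∩ Clara: 11:30-12:15.
Teo ∩ Clara ∩ Emeka: 12:00-12:15.
Teo ∩ Clara ∩ Emeka ∩ Uma: 12:00-12:15.
Teo ∩ Clara ∩ Emeka ∩ Uma ∩ Sofia: ∅.
There is no time when everyone is free.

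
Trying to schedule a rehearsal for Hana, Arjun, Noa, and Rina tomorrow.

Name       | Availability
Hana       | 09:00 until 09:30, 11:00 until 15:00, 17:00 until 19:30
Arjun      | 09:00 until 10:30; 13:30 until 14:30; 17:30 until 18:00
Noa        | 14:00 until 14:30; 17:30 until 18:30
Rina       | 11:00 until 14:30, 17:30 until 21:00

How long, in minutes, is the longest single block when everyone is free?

Hana ∩ Arjun: 09:00-09:30, 13:30-14:30, 17:30-18:00.
Hana ∩ Arjun ∩ Noa: 14:00-14:30, 17:30-18:00.
Hana ∩ Arjun ∩ Noa ∩ Rina: 14:00-14:30, 17:30-18:00.
The longest is 14:00-14:30 at 30 minutes.

30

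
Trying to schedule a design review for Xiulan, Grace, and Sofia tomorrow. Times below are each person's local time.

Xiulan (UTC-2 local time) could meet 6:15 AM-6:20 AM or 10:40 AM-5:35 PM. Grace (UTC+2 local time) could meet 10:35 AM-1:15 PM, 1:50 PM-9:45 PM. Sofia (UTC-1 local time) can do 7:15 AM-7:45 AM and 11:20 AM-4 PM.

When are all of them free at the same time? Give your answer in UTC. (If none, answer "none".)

12:40-17:00

Xiulan in UTC: 08:15-08:20, 12:40-19:35 (add 2h to convert from UTC-2).
Grace in UTC: 08:35-11:15, 11:50-19:45 (subtract 2h to convert from UTC+2).
Sofia in UTC: 08:15-08:45, 12:20-17:00 (add 1h to convert from UTC-1).
Xiulan ∩ Grace: 12:40-19:35.
Xiulan ∩ Grace ∩ Sofia: 12:40-17:00.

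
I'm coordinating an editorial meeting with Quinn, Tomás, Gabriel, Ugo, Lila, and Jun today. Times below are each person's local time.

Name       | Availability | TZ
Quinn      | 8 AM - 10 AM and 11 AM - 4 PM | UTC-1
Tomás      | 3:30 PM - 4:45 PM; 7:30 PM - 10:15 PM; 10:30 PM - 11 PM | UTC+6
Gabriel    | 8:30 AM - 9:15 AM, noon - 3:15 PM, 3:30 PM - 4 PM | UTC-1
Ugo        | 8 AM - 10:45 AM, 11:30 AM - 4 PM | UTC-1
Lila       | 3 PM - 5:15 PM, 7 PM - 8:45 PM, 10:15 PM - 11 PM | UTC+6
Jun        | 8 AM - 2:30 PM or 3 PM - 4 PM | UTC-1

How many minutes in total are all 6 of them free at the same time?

150

Quinn in UTC: 09:00-11:00, 12:00-17:00 (add 1h to convert from UTC-1).
Tomás in UTC: 09:30-10:45, 13:30-16:15, 16:30-17:00 (subtract 6h to convert from UTC+6).
Gabriel in UTC: 09:30-10:15, 13:00-16:15, 16:30-17:00 (add 1h to convert from UTC-1).
Ugo in UTC: 09:00-11:45, 12:30-17:00 (add 1h to convert from UTC-1).
Lila in UTC: 09:00-11:15, 13:00-14:45, 16:15-17:00 (subtract 6h to convert from UTC+6).
Jun in UTC: 09:00-15:30, 16:00-17:00 (add 1h to convert from UTC-1).
Quinn ∩ Tomás: 09:30-10:45, 13:30-16:15, 16:30-17:00.
Quinn ∩ Tomás ∩ Gabriel: 09:30-10:15, 13:30-16:15, 16:30-17:00.
Quinn ∩ Tomás ∩ Gabriel ∩ Ugo: 09:30-10:15, 13:30-16:15, 16:30-17:00.
Quinn ∩ Tomás ∩ Gabriel ∩ Ugo ∩ Lila: 09:30-10:15, 13:30-14:45, 16:30-17:00.
Quinn ∩ Tomás ∩ Gabriel ∩ Ugo ∩ Lila ∩ Jun: 09:30-10:15, 13:30-14:45, 16:30-17:00.
Summing the common windows: 45 + 75 + 30 = 150 minutes.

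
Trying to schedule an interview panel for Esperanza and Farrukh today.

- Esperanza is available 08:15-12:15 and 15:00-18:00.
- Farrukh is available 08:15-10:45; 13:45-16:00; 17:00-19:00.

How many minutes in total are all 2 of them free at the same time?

Esperanza ∩ Farrukh: 08:15-10:45, 15:00-16:00, 17:00-18:00.
So the common availability across everyone is 08:15-10:45, 15:00-16:00, 17:00-18:00.
Summing the common windows: 150 + 60 + 60 = 270 minutes.

270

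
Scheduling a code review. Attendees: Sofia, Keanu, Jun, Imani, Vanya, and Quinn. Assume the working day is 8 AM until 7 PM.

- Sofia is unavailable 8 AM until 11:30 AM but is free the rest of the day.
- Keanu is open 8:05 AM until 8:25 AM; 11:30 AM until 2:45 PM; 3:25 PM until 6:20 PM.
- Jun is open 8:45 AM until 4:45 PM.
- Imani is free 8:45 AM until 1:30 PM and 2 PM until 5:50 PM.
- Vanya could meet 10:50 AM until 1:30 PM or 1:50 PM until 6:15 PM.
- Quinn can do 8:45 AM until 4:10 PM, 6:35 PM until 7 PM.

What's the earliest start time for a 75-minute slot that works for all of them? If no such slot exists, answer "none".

Sofia free: 11:30-19:00 (invert busy blocks within the working day).
Keanu free: 08:05-08:25, 11:30-14:45, 15:25-18:20.
Jun free: 08:45-16:45.
Imani free: 08:45-13:30, 14:00-17:50.
Vanya free: 10:50-13:30, 13:50-18:15.
Quinn free: 08:45-16:10, 18:35-19:00.
Sofia ∩ Keanu: 11:30-14:45, 15:25-18:20.
Sofia ∩ Keanu ∩ Jun: 11:30-14:45, 15:25-16:45.
Sofia ∩ Keanu ∩ Jun ∩ Imani: 11:30-13:30, 14:00-14:45, 15:25-16:45.
Sofia ∩ Keanu ∩ Jun ∩ Imani ∩ Vanya: 11:30-13:30, 14:00-14:45, 15:25-16:45.
Sofia ∩ Keanu ∩ Jun ∩ Imani ∩ Vanya ∩ Quinn: 11:30-13:30, 14:00-14:45, 15:25-16:10.
So the common availability across everyone is 11:30-13:30, 14:00-14:45, 15:25-16:10.
The first common window of at least 75 minutes is 11:30-13:30, so the earliest start is 11:30.

11:30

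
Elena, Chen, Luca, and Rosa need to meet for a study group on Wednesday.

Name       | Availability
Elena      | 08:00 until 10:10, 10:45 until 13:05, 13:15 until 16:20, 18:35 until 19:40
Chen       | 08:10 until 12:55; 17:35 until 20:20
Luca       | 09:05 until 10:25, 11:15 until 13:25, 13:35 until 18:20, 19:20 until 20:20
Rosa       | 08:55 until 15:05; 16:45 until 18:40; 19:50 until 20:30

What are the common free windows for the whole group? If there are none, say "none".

09:05-10:10, 11:15-12:55

Elena ∩ Chen: 08:10-10:10, 10:45-12:55, 18:35-19:40.
Elena ∩ Chen ∩ Luca: 09:05-10:10, 11:15-12:55, 19:20-19:40.
Elena ∩ Chen ∩ Luca ∩ Rosa: 09:05-10:10, 11:15-12:55.
So the common availability across everyone is 09:05-10:10, 11:15-12:55.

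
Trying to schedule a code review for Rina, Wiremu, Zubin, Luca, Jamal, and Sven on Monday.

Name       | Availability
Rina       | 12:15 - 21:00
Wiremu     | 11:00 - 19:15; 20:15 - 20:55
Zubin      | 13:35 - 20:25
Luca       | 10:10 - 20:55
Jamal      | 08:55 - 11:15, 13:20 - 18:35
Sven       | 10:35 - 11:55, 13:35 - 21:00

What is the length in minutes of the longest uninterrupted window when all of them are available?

300

Rina ∩ Wiremu: 12:15-19:15, 20:15-20:55.
Rina ∩ Wiremu ∩ Zubin: 13:35-19:15, 20:15-20:25.
Rina ∩ Wiremu ∩ Zubin ∩ Luca: 13:35-19:15, 20:15-20:25.
Rina ∩ Wiremu ∩ Zubin ∩ Luca ∩ Jamal: 13:35-18:35.
Rina ∩ Wiremu ∩ Zubin ∩ Luca ∩ Jamal ∩ Sven: 13:35-18:35.
The longest is 13:35-18:35 at 300 minutes.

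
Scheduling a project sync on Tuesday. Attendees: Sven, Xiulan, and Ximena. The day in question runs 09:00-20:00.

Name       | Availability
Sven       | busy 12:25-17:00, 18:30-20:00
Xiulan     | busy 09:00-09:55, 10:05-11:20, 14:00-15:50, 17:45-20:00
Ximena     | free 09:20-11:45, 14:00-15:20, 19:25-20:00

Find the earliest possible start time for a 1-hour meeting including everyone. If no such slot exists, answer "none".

none

Sven free: 09:00-12:25, 17:00-18:30 (invert busy blocks within the working day).
Xiulan free: 09:55-10:05, 11:20-14:00, 15:50-17:45 (invert busy blocks within the working day).
Ximena free: 09:20-11:45, 14:00-15:20, 19:25-20:00.
Sven ∩ Xiulan: 09:55-10:05, 11:20-12:25, 17:00-17:45.
Sven ∩ Xiulan ∩ Ximena: 09:55-10:05, 11:20-11:45.
No common window is at least 60 minutes long.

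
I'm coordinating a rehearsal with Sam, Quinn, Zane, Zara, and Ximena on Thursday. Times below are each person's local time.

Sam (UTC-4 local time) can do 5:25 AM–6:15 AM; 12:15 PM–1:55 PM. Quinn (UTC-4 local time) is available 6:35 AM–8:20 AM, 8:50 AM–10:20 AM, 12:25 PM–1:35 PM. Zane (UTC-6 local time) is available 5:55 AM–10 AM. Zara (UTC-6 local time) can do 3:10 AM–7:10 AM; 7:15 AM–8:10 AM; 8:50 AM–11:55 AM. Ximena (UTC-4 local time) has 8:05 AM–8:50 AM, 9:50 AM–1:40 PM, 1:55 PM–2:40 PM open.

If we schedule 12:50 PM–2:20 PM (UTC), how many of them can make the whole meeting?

2

Sam in UTC: 09:25-10:15, 16:15-17:55 (add 4h to convert from UTC-4).
Quinn in UTC: 10:35-12:20, 12:50-14:20, 16:25-17:35 (add 4h to convert from UTC-4).
Zane in UTC: 11:55-16:00 (add 6h to convert from UTC-6).
Zara in UTC: 09:10-13:10, 13:15-14:10, 14:50-17:55 (add 6h to convert from UTC-6).
Ximena in UTC: 12:05-12:50, 13:50-17:40, 17:55-18:40 (add 4h to convert from UTC-4).
Quinn and Zane can make the full 12:50-14:20 slot — that's 2.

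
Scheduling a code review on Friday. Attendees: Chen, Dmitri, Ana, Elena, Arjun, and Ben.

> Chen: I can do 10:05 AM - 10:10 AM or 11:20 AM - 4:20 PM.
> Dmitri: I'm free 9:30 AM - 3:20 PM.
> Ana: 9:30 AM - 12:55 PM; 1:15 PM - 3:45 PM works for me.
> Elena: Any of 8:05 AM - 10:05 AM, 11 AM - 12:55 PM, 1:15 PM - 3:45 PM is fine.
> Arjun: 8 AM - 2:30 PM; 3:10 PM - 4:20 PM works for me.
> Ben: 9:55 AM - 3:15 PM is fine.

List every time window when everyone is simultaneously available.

11:20-12:55, 13:15-14:30, 15:10-15:15

Chen ∩ Dmitri: 10:05-10:10, 11:20-15:20.
Chen ∩ Dmitri ∩ Ana: 10:05-10:10, 11:20-12:55, 13:15-15:20.
Chen ∩ Dmitri ∩ Ana ∩ Elena: 11:20-12:55, 13:15-15:20.
Chen ∩ Dmitri ∩ Ana ∩ Elena ∩ Arjun: 11:20-12:55, 13:15-14:30, 15:10-15:20.
Chen ∩ Dmitri ∩ Ana ∩ Elena ∩ Arjun ∩ Ben: 11:20-12:55, 13:15-14:30, 15:10-15:15.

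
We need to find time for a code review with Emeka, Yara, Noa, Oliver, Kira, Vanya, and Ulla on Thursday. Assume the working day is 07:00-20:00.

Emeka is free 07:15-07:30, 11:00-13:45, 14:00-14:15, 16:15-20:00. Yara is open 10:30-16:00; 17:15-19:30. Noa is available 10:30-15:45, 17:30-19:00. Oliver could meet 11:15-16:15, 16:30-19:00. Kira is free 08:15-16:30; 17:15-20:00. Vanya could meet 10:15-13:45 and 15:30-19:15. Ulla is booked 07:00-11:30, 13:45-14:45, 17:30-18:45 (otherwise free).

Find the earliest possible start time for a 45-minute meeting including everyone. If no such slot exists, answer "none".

11:30

Emeka free: 07:15-07:30, 11:00-13:45, 14:00-14:15, 16:15-20:00.
Yara free: 10:30-16:00, 17:15-19:30.
Noa free: 10:30-15:45, 17:30-19:00.
Oliver free: 11:15-16:15, 16:30-19:00.
Kira free: 08:15-16:30, 17:15-20:00.
Vanya free: 10:15-13:45, 15:30-19:15.
Ulla free: 11:30-13:45, 14:45-17:30, 18:45-20:00 (invert busy blocks within the working day).
Emeka ∩ Yara: 11:00-13:45, 14:00-14:15, 17:15-19:30.
Emeka ∩ Yara ∩ Noa: 11:00-13:45, 14:00-14:15, 17:30-19:00.
Emeka ∩ Yara ∩ Noa ∩ Oliver: 11:15-13:45, 14:00-14:15, 17:30-19:00.
Emeka ∩ Yara ∩ Noa ∩ Oliver ∩ Kira: 11:15-13:45, 14:00-14:15, 17:30-19:00.
Emeka ∩ Yara ∩ Noa ∩ Oliver ∩ Kira ∩ Vanya: 11:15-13:45, 17:30-19:00.
Emeka ∩ Yara ∩ Noa ∩ Oliver ∩ Kira ∩ Vanya ∩ Ulla: 11:30-13:45, 18:45-19:00.
So the common availability across everyone is 11:30-13:45, 18:45-19:00.
The first common window of at least 45 minutes is 11:30-13:45, so the earliest start is 11:30.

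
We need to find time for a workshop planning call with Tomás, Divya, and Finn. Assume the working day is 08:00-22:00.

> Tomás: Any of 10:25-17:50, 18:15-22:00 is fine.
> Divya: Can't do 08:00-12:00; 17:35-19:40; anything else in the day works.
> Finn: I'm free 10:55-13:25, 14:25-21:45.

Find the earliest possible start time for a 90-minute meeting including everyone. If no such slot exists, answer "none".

Tomás free: 10:25-17:50, 18:15-22:00.
Divya free: 12:00-17:35, 19:40-22:00 (invert busy blocks within the working day).
Finn free: 10:55-13:25, 14:25-21:45.
Tomás ∩ Divya: 12:00-17:35, 19:40-22:00.
Tomás ∩ Divya ∩ Finn: 12:00-13:25, 14:25-17:35, 19:40-21:45.
The first common window of at least 90 minutes is 14:25-17:35, so the earliest start is 14:25.

14:25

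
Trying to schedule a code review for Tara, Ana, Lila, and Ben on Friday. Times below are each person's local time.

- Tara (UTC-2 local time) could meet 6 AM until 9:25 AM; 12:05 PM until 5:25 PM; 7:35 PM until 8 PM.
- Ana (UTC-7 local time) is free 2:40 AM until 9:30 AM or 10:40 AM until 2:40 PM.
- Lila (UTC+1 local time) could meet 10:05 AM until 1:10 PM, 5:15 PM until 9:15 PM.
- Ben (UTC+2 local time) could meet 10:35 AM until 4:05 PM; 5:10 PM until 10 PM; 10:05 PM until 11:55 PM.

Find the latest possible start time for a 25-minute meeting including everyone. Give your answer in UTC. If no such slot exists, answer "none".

Tara in UTC: 08:00-11:25, 14:05-19:25, 21:35-22:00 (add 2h to convert from UTC-2).
Ana in UTC: 09:40-16:30, 17:40-21:40 (add 7h to convert from UTC-7).
Lila in UTC: 09:05-12:10, 16:15-20:15 (subtract 1h to convert from UTC+1).
Ben in UTC: 08:35-14:05, 15:10-20:00, 20:05-21:55 (subtract 2h to convert from UTC+2).
Tara ∩ Ana: 09:40-11:25, 14:05-16:30, 17:40-19:25, 21:35-21:40.
Tara ∩ Ana ∩ Lila: 09:40-11:25, 16:15-16:30, 17:40-19:25.
Tara ∩ Ana ∩ Lila ∩ Ben: 09:40-11:25, 16:15-16:30, 17:40-19:25.
The last common window of at least 25 minutes is 17:40-19:25; a 25-minute meeting can start as late as 19:00 and still end by 19:25.

19:00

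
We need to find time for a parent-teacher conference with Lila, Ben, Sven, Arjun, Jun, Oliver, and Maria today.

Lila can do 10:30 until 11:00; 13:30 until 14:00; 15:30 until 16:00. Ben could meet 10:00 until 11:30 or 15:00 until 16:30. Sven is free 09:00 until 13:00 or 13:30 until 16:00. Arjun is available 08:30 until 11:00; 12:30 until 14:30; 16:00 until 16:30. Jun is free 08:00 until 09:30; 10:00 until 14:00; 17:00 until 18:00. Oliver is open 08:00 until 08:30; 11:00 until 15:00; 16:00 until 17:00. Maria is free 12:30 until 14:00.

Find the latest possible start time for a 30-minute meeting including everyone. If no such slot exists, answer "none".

Lila ∩ Ben: 10:30-11:00, 15:30-16:00.
Lila ∩ Ben ∩ Sven: 10:30-11:00, 15:30-16:00.
Lila ∩ Ben ∩ Sven ∩ Arjun: 10:30-11:00.
Lila ∩ Ben ∩ Sven ∩ Arjun ∩ Jun: 10:30-11:00.
Lila ∩ Ben ∩ Sven ∩ Arjun ∩ Jun ∩ Oliver: ∅.
Lila ∩ Ben ∩ Sven ∩ Arjun ∩ Jun ∩ Oliver ∩ Maria: ∅.
There is no time when everyone is free.
No common window is at least 30 minutes long.

none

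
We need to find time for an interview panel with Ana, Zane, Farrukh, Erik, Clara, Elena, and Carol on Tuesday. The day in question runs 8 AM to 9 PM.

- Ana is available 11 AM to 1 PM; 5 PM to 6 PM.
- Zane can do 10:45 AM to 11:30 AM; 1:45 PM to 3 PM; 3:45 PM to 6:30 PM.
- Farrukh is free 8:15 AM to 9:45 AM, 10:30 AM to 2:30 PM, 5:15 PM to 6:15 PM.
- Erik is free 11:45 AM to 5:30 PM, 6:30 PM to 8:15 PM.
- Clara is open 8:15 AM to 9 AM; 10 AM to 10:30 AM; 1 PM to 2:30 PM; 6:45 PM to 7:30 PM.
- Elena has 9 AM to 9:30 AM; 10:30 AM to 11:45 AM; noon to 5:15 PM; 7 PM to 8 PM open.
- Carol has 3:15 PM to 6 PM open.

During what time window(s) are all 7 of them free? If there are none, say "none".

none

Ana ∩ Zane: 11:00-11:30, 17:00-18:00.
Ana ∩ Zane ∩ Farrukh: 11:00-11:30, 17:15-18:00.
Ana ∩ Zane ∩ Farrukh ∩ Erik: 17:15-17:30.
Ana ∩ Zane ∩ Farrukh ∩ Erik ∩ Clara: ∅.
Ana ∩ Zane ∩ Farrukh ∩ Erik ∩ Clara ∩ Elena: ∅.
Ana ∩ Zane ∩ Farrukh ∩ Erik ∩ Clara ∩ Elena ∩ Carol: ∅.
There is no time when everyone is free.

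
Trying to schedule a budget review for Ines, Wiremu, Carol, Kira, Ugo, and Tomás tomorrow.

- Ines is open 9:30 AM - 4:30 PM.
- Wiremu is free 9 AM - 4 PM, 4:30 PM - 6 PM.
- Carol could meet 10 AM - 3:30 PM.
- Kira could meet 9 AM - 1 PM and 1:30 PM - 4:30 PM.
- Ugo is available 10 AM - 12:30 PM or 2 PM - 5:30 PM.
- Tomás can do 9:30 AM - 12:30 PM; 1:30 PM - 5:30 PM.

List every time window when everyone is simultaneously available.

10:00-12:30, 14:00-15:30

Ines ∩ Wiremu: 09:30-16:00.
Ines ∩ Wiremu ∩ Carol: 10:00-15:30.
Ines ∩ Wiremu ∩ Carol ∩ Kira: 10:00-13:00, 13:30-15:30.
Ines ∩ Wiremu ∩ Carol ∩ Kira ∩ Ugo: 10:00-12:30, 14:00-15:30.
Ines ∩ Wiremu ∩ Carol ∩ Kira ∩ Ugo ∩ Tomás: 10:00-12:30, 14:00-15:30.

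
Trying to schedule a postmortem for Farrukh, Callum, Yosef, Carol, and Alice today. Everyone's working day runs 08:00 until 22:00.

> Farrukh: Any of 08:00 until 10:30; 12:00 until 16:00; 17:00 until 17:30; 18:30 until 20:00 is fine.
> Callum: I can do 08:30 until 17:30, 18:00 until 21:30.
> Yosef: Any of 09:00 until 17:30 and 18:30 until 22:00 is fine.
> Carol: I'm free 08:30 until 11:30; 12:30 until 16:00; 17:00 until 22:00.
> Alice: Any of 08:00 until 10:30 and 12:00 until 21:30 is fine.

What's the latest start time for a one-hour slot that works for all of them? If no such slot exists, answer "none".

19:00

Farrukh ∩ Callum: 08:30-10:30, 12:00-16:00, 17:00-17:30, 18:30-20:00.
Farrukh ∩ Callum ∩ Yosef: 09:00-10:30, 12:00-16:00, 17:00-17:30, 18:30-20:00.
Farrukh ∩ Callum ∩ Yosef ∩ Carol: 09:00-10:30, 12:30-16:00, 17:00-17:30, 18:30-20:00.
Farrukh ∩ Callum ∩ Yosef ∩ Carol ∩ Alice: 09:00-10:30, 12:30-16:00, 17:00-17:30, 18:30-20:00.
Those are the intersection windows.
The last common window of at least 60 minutes is 18:30-20:00; a 60-minute meeting can start as late as 19:00 and still end by 20:00.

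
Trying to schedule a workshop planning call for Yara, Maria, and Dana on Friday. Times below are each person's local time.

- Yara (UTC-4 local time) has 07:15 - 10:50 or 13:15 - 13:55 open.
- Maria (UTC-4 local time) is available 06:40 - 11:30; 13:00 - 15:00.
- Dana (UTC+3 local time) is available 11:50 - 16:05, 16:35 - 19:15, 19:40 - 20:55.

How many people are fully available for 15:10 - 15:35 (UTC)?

1

Yara in UTC: 11:15-14:50, 17:15-17:55 (add 4h to convert from UTC-4).
Maria in UTC: 10:40-15:30, 17:00-19:00 (add 4h to convert from UTC-4).
Dana in UTC: 08:50-13:05, 13:35-16:15, 16:40-17:55 (subtract 3h to convert from UTC+3).
Dana can make the full 15:10-15:35 slot — that's 1.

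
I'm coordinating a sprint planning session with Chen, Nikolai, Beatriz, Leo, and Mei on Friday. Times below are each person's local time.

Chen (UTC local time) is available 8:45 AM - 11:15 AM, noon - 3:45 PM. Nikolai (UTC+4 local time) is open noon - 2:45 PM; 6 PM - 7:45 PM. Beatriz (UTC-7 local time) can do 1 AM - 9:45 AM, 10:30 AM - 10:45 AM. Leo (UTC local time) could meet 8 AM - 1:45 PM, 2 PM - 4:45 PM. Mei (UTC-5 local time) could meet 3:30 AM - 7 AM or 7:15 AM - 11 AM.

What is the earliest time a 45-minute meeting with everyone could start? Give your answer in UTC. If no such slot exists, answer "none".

Chen in UTC: 08:45-11:15, 12:00-15:45.
Nikolai in UTC: 08:00-10:45, 14:00-15:45 (subtract 4h to convert from UTC+4).
Beatriz in UTC: 08:00-16:45, 17:30-17:45 (add 7h to convert from UTC-7).
Leo in UTC: 08:00-13:45, 14:00-16:45.
Mei in UTC: 08:30-12:00, 12:15-16:00 (add 5h to convert from UTC-5).
Chen ∩ Nikolai: 08:45-10:45, 14:00-15:45.
Chen ∩ Nikolai ∩ Beatriz: 08:45-10:45, 14:00-15:45.
Chen ∩ Nikolai ∩ Beatriz ∩ Leo: 08:45-10:45, 14:00-15:45.
Chen ∩ Nikolai ∩ Beatriz ∩ Leo ∩ Mei: 08:45-10:45, 14:00-15:45.
So the common availability across everyone is 08:45-10:45, 14:00-15:45.
The first common window of at least 45 minutes is 08:45-10:45, so the earliest start is 08:45.

08:45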